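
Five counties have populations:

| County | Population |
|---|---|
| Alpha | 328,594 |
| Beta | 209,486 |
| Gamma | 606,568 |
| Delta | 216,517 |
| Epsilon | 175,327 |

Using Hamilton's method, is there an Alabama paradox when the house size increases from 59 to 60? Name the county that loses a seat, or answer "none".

none

At 59 seats: Alpha 13, Beta 8, Gamma 23, Delta 8, Epsilon 7.
At 60 seats: Alpha 13, Beta 8, Gamma 24, Delta 8, Epsilon 7.
No county's allocation decreased.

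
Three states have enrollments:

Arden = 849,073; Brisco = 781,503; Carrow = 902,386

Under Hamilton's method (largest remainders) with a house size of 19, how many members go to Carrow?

Standard divisor: 2532962 ÷ 19 ≈ 133313.789.
Standard quotas: Arden 6.3690, Brisco 5.8621, Carrow 6.7689.
Lower quotas: Arden 6, Brisco 5, Carrow 6 (sum 17, leaving 2 seats).
Remainders in descending order: Brisco 0.8621, Carrow 0.7689, Arden 0.3690.
The surplus seats go to Brisco, Carrow.
Carrow receives 7.

7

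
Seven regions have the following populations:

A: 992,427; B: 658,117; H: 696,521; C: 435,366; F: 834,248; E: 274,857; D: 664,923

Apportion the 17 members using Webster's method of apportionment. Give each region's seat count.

A 4, B 2, H 3, C 2, F 3, E 1, D 2

Standard divisor 4556459/17 ≈ 268027; standard quotas: A 3.703, B 2.455, H 2.599, C 1.624, F 3.113, E 1.025, D 2.481.
Rounding to the nearest integer gives A 4, B 2, H 3, C 2, F 3, E 1, D 2 — total 17, matching the house size, so no adjustment is needed.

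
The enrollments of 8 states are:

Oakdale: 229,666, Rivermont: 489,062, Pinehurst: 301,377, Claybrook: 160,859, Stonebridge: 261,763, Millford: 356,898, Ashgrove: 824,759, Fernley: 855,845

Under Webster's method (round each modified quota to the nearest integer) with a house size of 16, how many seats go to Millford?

Standard divisor 3480229/16 ≈ 217514.312; standard quotas: Oakdale 1.056, Rivermont 2.248, Pinehurst 1.386, Claybrook 0.740, Stonebridge 1.203, Millford 1.641, Ashgrove 3.792, Fernley 3.935.
Rounding to the nearest integer gives Oakdale 1, Rivermont 2, Pinehurst 1, Claybrook 1, Stonebridge 1, Millford 2, Ashgrove 4, Fernley 4 — total 16, matching the house size, so no adjustment is needed.
Millford receives 2.

2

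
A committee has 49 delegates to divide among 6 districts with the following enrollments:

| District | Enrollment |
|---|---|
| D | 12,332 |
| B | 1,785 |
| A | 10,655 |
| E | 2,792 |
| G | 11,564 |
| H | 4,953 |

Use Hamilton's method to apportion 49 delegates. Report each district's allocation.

D 14, B 2, A 12, E 3, G 13, H 5

The standard divisor is 44081/49 ≈ 899.612.
Standard quotas: D 13.7081, B 1.9842, A 11.8440, E 3.1036, G 12.8544, H 5.5057.
Lower quotas: D 13, B 1, A 11, E 3, G 12, H 5 (sum 45, leaving 4 seats).
Remainders in descending order: B 0.9842, G 0.8544, A 0.8440, D 0.7081, H 0.5057, E 0.1036.
Largest remainders: B, G, A, D receive the extra seats.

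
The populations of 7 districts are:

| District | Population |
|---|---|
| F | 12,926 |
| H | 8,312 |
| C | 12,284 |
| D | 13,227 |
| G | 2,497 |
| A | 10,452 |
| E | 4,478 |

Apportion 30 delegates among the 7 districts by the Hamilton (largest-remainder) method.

Total 64176; standard divisor 64176/30 ≈ 2139.2.
Standard quotas: F 6.0424, H 3.8856, C 5.7423, D 6.1832, G 1.1673, A 4.8859, E 2.0933.
Lower quotas: F 6, H 3, C 5, D 6, G 1, A 4, E 2 (sum 27, leaving 3 seats).
Remainders in descending order: A 0.8859, H 0.8856, C 0.7423, D 0.1832, G 0.1673, E 0.0933, F 0.0424.
Largest remainders: A, H, C receive the extra seats.

F 6, H 4, C 6, D 6, G 1, A 5, E 2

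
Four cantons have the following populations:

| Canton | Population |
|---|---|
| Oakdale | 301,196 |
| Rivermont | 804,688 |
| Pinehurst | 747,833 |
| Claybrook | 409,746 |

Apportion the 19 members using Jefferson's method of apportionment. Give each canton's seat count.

Oakdale 2; Rivermont 7; Pinehurst 7; Claybrook 3

Standard divisor 2263463/19 ≈ 119129.632; standard quotas: Oakdale 2.528, Rivermont 6.755, Pinehurst 6.277, Claybrook 3.439.
Rounding down gives 2, 6, 6, 3 = 17 seats, so the divisor must be adjusted.
With modified divisor 104600: modified quotas Oakdale 2.880, Rivermont 7.693, Pinehurst 7.149, Claybrook 3.917.
Rounding down: Oakdale 2, Rivermont 7, Pinehurst 7, Claybrook 3 (total 19).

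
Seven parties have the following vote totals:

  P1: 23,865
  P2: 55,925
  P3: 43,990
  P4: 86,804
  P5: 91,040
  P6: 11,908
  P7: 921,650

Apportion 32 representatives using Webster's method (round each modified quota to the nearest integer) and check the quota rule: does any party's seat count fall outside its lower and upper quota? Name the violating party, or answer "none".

P7

Standard quotas: P1 0.618, P2 1.449, P3 1.140, P4 2.249, P5 2.359, P6 0.309, P7 23.877.
Webster allocation: P1 1, P2 1, P3 1, P4 2, P5 2, P6 0, P7 25.
P7 has quota 23.877 (lower 23, upper 24) but receives 25 — outside the quota interval.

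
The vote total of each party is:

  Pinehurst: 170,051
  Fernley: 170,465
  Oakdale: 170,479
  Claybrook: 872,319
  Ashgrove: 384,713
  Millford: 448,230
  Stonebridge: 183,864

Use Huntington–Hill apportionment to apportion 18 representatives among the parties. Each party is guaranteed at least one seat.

With divisor 129702: modified quotas Pinehurst 1.311, Fernley 1.314, Oakdale 1.314, Claybrook 6.726, Ashgrove 2.966, Millford 3.456, Stonebridge 1.418.
Geometric-mean thresholds: Pinehurst √(1·2)=1.414, Fernley √(1·2)=1.414, Oakdale √(1·2)=1.414, Claybrook √(6·7)=6.481, Ashgrove √(2·3)=2.449, Millford √(3·4)=3.464, Stonebridge √(1·2)=1.414.
Each quota rounded against its threshold gives Pinehurst 1, Fernley 1, Oakdale 1, Claybrook 7, Ashgrove 3, Millford 3, Stonebridge 2 (total 18).

Pinehurst=1, Fernley=1, Oakdale=1, Claybrook=7, Ashgrove=3, Millford=3, Stonebridge=2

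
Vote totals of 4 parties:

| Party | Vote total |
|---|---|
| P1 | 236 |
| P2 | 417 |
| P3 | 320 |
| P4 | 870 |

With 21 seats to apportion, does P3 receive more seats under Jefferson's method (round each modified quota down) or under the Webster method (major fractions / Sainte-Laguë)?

Jefferson: P1 2, P2 5, P3 4, P4 10.
Webster: P1 3, P2 5, P3 3, P4 10.
P3 gets 4 under Jefferson and 3 under Webster.

Jefferson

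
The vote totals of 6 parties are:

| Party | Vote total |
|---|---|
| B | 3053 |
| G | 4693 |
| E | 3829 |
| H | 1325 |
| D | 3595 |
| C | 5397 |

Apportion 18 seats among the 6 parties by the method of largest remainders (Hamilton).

B 3, G 4, E 3, H 1, D 3, C 4

Total 21892; standard divisor 21892/18 ≈ 1216.222.
Standard quotas: B 2.5102, G 3.8587, E 3.1483, H 1.0894, D 2.9559, C 4.4375.
Lower quotas: B 2, G 3, E 3, H 1, D 2, C 4 (sum 15, leaving 3 seats).
Remainders in descending order: D 0.9559, G 0.8587, B 0.5102, C 0.4375, E 0.1483, H 0.0894.
Largest remainders: D, G, B receive the extra seats.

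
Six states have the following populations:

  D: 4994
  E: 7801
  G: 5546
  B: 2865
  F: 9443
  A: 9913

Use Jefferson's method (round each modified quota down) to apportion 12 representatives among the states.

D: 1, E: 2, G: 2, B: 1, F: 3, A: 3

Standard divisor 40562/12 ≈ 3380.167; standard quotas: D 1.477, E 2.308, G 1.641, B 0.848, F 2.794, A 2.933.
Rounding down gives 1, 2, 1, 0, 2, 2 = 8 seats, so the divisor must be adjusted.
With modified divisor 2700: modified quotas D 1.850, E 2.889, G 2.054, B 1.061, F 3.497, A 3.671.
Rounding down: D 1, E 2, G 2, B 1, F 3, A 3 (total 12).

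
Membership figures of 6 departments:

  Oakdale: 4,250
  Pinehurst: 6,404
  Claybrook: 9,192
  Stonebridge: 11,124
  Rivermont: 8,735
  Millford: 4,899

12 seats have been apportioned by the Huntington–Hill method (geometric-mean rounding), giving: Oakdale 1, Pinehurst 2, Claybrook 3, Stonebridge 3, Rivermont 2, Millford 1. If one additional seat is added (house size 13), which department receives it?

Priority for the next seat is population ÷ (√(s·(s+1))).
Priorities: Oakdale 3005.204, Pinehurst 2614.422, Claybrook 2653.502, Stonebridge 3211.222, Rivermont 3566.049, Millford 3464.116.
Highest priority: Rivermont.

Rivermont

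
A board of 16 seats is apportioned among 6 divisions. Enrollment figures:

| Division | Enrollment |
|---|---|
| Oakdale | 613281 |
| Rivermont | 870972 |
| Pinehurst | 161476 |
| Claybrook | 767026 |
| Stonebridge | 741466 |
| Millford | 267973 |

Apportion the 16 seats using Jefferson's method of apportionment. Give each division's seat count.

Oakdale=3, Rivermont=4, Pinehurst=0, Claybrook=4, Stonebridge=4, Millford=1

Standard divisor 3422194/16 ≈ 213887.125; standard quotas: Oakdale 2.867, Rivermont 4.072, Pinehurst 0.755, Claybrook 3.586, Stonebridge 3.467, Millford 1.253.
Rounding down gives 2, 4, 0, 3, 3, 1 = 13 seats, so the divisor must be adjusted.
With modified divisor 179800: modified quotas Oakdale 3.411, Rivermont 4.844, Pinehurst 0.898, Claybrook 4.266, Stonebridge 4.124, Millford 1.490.
Rounding down: Oakdale 3, Rivermont 4, Pinehurst 0, Claybrook 4, Stonebridge 4, Millford 1 (total 16).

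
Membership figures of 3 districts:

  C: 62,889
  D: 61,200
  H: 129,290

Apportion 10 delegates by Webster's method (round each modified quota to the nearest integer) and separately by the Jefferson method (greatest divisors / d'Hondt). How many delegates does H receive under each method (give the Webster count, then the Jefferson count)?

5 and 6

Webster: C 3, D 2, H 5.
Jefferson: C 2, D 2, H 6.
H gets 5 under Webster and 6 under Jefferson.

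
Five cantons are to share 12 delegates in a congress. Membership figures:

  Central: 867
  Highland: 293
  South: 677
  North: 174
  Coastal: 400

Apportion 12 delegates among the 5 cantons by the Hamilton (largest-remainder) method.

Total 2411; standard divisor 2411/12 ≈ 200.917.
Standard quotas: Central 4.315, Highland 1.458, South 3.370, North 0.866, Coastal 1.991.
Lower quotas: Central 4, Highland 1, South 3, North 0, Coastal 1 (sum 9, leaving 3 seats).
Remainders in descending order: Coastal 0.991, North 0.866, Highland 0.458, South 0.370, Central 0.315.
Largest remainders: Coastal, North, Highland receive the extra seats.

Central 4; Highland 2; South 3; North 1; Coastal 2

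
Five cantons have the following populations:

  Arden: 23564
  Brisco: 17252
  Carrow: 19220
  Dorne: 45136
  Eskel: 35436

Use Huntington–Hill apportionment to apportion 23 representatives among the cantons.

With divisor 6251: modified quotas Arden 3.770, Brisco 2.760, Carrow 3.075, Dorne 7.221, Eskel 5.669.
Geometric-mean thresholds: Arden √(3·4)=3.464, Brisco √(2·3)=2.449, Carrow √(3·4)=3.464, Dorne √(7·8)=7.483, Eskel √(5·6)=5.477.
Each quota rounded against its threshold gives Arden 4, Brisco 3, Carrow 3, Dorne 7, Eskel 6 (total 23).

Arden=4, Brisco=3, Carrow=3, Dorne=7, Eskel=6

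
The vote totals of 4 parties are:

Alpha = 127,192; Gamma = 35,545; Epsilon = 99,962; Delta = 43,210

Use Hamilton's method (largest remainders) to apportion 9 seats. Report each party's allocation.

Alpha 4, Gamma 1, Epsilon 3, Delta 1

Standard divisor: 305909 ÷ 9 ≈ 33989.889.
Standard quotas: Alpha 3.7421, Gamma 1.0458, Epsilon 2.9409, Delta 1.2713.
Lower quotas: Alpha 3, Gamma 1, Epsilon 2, Delta 1 (sum 7, leaving 2 seats).
Remainders in descending order: Epsilon 0.9409, Alpha 0.7421, Delta 0.2713, Gamma 0.0458.
Largest remainders: Epsilon, Alpha receive the extra seats.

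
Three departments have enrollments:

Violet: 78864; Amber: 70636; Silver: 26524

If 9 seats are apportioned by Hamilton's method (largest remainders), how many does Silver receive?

1

Standard divisor: 176024 ÷ 9 ≈ 19558.222.
Standard quotas: Violet 4.0323, Amber 3.6116, Silver 1.3562.
Lower quotas: Violet 4, Amber 3, Silver 1 (sum 8, leaving 1 seat).
Remainders in descending order: Amber 0.6116, Silver 0.3562, Violet 0.0323.
The surplus seat goes to Amber.
Silver receives 1.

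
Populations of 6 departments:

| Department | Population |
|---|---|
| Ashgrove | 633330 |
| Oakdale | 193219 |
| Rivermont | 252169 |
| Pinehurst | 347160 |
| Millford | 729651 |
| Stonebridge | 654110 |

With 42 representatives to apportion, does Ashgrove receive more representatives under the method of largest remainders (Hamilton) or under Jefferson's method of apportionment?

Hamilton: Ashgrove 9, Oakdale 3, Rivermont 4, Pinehurst 5, Millford 11, Stonebridge 10.
Jefferson: Ashgrove 10, Oakdale 3, Rivermont 3, Pinehurst 5, Millford 11, Stonebridge 10.
Ashgrove gets 9 under Hamilton and 10 under Jefferson.

Jefferson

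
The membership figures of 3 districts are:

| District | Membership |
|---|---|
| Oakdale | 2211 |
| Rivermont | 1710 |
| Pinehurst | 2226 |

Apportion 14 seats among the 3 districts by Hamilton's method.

Oakdale: 5, Rivermont: 4, Pinehurst: 5

The standard divisor is 6147/14 ≈ 439.071.
Standard quotas: Oakdale 5.036, Rivermont 3.895, Pinehurst 5.070.
Lower quotas: Oakdale 5, Rivermont 3, Pinehurst 5 (sum 13, leaving 1 seat).
Remainders in descending order: Rivermont 0.895, Pinehurst 0.070, Oakdale 0.036.
Largest remainder: Rivermont receives the extra seat.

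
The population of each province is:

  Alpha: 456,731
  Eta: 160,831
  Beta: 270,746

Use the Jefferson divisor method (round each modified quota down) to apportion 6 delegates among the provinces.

Alpha 3, Eta 1, Beta 2

Standard divisor 888308/6 ≈ 148051.333; standard quotas: Alpha 3.085, Eta 1.086, Beta 1.829.
Rounding down gives 3, 1, 1 = 5 seats, so the divisor must be adjusted.
With modified divisor 124800: modified quotas Alpha 3.660, Eta 1.289, Beta 2.169.
Rounding down: Alpha 3, Eta 1, Beta 2 (total 6).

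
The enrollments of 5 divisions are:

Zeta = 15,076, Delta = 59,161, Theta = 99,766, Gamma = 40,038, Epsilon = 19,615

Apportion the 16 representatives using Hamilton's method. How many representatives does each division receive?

The standard divisor is 233656/16 ≈ 14603.5.
Standard quotas: Zeta 1.0324, Delta 4.0512, Theta 6.8316, Gamma 2.7417, Epsilon 1.3432.
Lower quotas: Zeta 1, Delta 4, Theta 6, Gamma 2, Epsilon 1 (sum 14, leaving 2 seats).
Remainders in descending order: Theta 0.8316, Gamma 0.7417, Epsilon 0.3432, Delta 0.0512, Zeta 0.0324.
Largest remainders: Theta, Gamma receive the extra seats.

Zeta: 1, Delta: 4, Theta: 7, Gamma: 3, Epsilon: 1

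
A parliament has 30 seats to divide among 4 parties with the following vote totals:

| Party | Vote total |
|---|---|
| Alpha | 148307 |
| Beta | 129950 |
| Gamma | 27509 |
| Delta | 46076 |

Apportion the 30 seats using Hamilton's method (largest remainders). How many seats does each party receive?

The standard divisor is 351842/30 ≈ 11728.067.
Standard quotas: Alpha 12.6455, Beta 11.0803, Gamma 2.3456, Delta 3.9287.
Lower quotas: Alpha 12, Beta 11, Gamma 2, Delta 3 (sum 28, leaving 2 seats).
Remainders in descending order: Delta 0.9287, Alpha 0.6455, Gamma 0.3456, Beta 0.0803.
Largest remainders: Delta, Alpha receive the extra seats.

Alpha: 13, Beta: 11, Gamma: 2, Delta: 4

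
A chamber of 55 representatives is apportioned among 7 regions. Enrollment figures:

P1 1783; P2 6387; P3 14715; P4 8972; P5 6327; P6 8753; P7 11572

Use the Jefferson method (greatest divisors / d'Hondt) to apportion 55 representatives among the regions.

P1 1; P2 6; P3 14; P4 9; P5 6; P6 8; P7 11

Standard divisor 58509/55 ≈ 1063.8; standard quotas: P1 1.676, P2 6.004, P3 13.832, P4 8.434, P5 5.948, P6 8.228, P7 10.878.
Rounding down gives 1, 6, 13, 8, 5, 8, 10 = 51 seats, so the divisor must be adjusted.
With modified divisor 990: modified quotas P1 1.801, P2 6.452, P3 14.864, P4 9.063, P5 6.391, P6 8.841, P7 11.689.
Rounding down: P1 1, P2 6, P3 14, P4 9, P5 6, P6 8, P7 11 (total 55).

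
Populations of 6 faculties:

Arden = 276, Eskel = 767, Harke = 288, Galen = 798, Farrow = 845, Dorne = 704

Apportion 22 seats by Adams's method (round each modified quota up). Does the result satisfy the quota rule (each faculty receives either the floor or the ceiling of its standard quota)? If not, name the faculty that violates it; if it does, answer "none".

none

Standard quotas: Arden 1.651, Eskel 4.588, Harke 1.723, Galen 4.773, Farrow 5.054, Dorne 4.211.
Adams allocation: Arden 2, Eskel 4, Harke 2, Galen 5, Farrow 5, Dorne 4.
Every allocation lies between the lower and upper quota.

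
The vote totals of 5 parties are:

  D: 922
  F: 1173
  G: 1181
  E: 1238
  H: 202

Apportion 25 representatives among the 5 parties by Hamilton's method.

D=5, F=6, G=6, E=7, H=1

The standard divisor is 4716/25 ≈ 188.64.
Standard quotas: D 4.888, F 6.218, G 6.261, E 6.563, H 1.071.
Lower quotas: D 4, F 6, G 6, E 6, H 1 (sum 23, leaving 2 seats).
Remainders in descending order: D 0.888, E 0.563, G 0.261, F 0.218, H 0.071.
Largest remainders: D, E receive the extra seats.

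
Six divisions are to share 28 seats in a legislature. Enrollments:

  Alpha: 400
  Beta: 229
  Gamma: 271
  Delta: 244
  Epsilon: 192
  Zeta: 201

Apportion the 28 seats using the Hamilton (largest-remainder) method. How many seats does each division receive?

Alpha=7, Beta=4, Gamma=5, Delta=4, Epsilon=4, Zeta=4

Standard divisor: 1537 ÷ 28 ≈ 54.893.
Standard quotas: Alpha 7.287, Beta 4.172, Gamma 4.937, Delta 4.445, Epsilon 3.498, Zeta 3.662.
Lower quotas: Alpha 7, Beta 4, Gamma 4, Delta 4, Epsilon 3, Zeta 3 (sum 25, leaving 3 seats).
Remainders in descending order: Gamma 0.937, Zeta 0.662, Epsilon 0.498, Delta 0.445, Alpha 0.287, Beta 0.172.
The surplus seats go to Gamma, Zeta, Epsilon.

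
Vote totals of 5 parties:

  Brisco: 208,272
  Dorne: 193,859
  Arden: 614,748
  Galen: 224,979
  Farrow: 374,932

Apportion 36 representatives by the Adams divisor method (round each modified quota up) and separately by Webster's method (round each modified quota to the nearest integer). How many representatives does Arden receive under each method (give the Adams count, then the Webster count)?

13 and 14

Adams: Brisco 5, Dorne 5, Arden 13, Galen 5, Farrow 8.
Webster: Brisco 5, Dorne 4, Arden 14, Galen 5, Farrow 8.
Arden gets 13 under Adams and 14 under Webster.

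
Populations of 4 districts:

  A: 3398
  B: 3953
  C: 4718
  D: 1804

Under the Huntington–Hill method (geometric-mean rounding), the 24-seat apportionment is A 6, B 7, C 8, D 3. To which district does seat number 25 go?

Priority for the next seat is population ÷ (√(s·(s+1))).
Priorities: A 524.323, B 528.242, C 556.022, D 520.770.
Highest priority: C.

C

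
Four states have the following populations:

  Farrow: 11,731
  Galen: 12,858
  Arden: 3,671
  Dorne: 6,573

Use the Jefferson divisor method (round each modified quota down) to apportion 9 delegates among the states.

Standard divisor 34833/9 ≈ 3870.333; standard quotas: Farrow 3.031, Galen 3.322, Arden 0.948, Dorne 1.698.
Rounding down gives 3, 3, 0, 1 = 7 seats, so the divisor must be adjusted.
With modified divisor 3250: modified quotas Farrow 3.610, Galen 3.956, Arden 1.130, Dorne 2.022.
Rounding down: Farrow 3, Galen 3, Arden 1, Dorne 2 (total 9).

Farrow: 3, Galen: 3, Arden: 1, Dorne: 2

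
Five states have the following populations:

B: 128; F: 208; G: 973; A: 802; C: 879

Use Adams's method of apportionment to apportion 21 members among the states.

B 1; F 2; G 7; A 5; C 6

Standard divisor 2990/21 ≈ 142.381; standard quotas: B 0.899, F 1.461, G 6.834, A 5.633, C 6.174.
Rounding up gives 1, 2, 7, 6, 7 = 23 seats, so the divisor must be adjusted.
With modified divisor 161.3: modified quotas B 0.794, F 1.290, G 6.032, A 4.972, C 5.449.
Rounding up: B 1, F 2, G 7, A 5, C 6 (total 21).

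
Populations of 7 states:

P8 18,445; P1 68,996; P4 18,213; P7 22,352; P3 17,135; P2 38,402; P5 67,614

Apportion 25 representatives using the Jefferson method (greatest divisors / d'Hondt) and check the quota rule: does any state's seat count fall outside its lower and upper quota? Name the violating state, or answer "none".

Standard quotas: P8 1.836, P1 6.868, P4 1.813, P7 2.225, P3 1.706, P2 3.823, P5 6.730.
Jefferson allocation: P8 2, P1 7, P4 2, P7 2, P3 1, P2 4, P5 7.
Every allocation lies between the lower and upper quota.

none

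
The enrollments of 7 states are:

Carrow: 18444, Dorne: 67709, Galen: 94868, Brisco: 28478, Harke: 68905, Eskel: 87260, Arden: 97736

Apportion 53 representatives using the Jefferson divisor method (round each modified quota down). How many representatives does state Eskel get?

10

Standard divisor 463400/53 ≈ 8743.396; standard quotas: Carrow 2.109, Dorne 7.744, Galen 10.850, Brisco 3.257, Harke 7.881, Eskel 9.980, Arden 11.178.
Rounding down gives 2, 7, 10, 3, 7, 9, 11 = 49 seats, so the divisor must be adjusted.
With modified divisor 8300: modified quotas Carrow 2.222, Dorne 8.158, Galen 11.430, Brisco 3.431, Harke 8.302, Eskel 10.513, Arden 11.775.
Rounding down: Carrow 2, Dorne 8, Galen 11, Brisco 3, Harke 8, Eskel 10, Arden 11 (total 53).
Eskel receives 10.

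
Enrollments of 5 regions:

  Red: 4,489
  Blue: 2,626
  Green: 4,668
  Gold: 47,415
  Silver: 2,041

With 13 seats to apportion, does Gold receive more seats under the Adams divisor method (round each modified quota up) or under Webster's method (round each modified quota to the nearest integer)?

Adams: Red 1, Blue 1, Green 1, Gold 9, Silver 1.
Webster: Red 1, Blue 1, Green 1, Gold 10, Silver 0.
Gold gets 9 under Adams and 10 under Webster.

Webster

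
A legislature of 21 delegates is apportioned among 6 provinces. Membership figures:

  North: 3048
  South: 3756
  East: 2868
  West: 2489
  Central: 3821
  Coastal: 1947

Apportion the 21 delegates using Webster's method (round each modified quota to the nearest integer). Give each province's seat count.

Standard divisor 17929/21 ≈ 853.762; standard quotas: North 3.570, South 4.399, East 3.359, West 2.915, Central 4.475, Coastal 2.280.
Rounding to the nearest integer gives 4, 4, 3, 3, 4, 2 = 20 seats, so the divisor must be adjusted.
With modified divisor 840: modified quotas North 3.629, South 4.471, East 3.414, West 2.963, Central 4.549, Coastal 2.318.
Rounding to the nearest integer: North 4, South 4, East 3, West 3, Central 5, Coastal 2 (total 21).

North 4, South 4, East 3, West 3, Central 5, Coastal 2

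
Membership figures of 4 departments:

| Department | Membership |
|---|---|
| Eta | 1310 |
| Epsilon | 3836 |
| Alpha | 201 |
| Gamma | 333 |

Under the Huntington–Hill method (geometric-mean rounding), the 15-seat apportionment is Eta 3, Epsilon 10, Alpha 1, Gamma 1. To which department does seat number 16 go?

Priority for the next seat is population ÷ (√(s·(s+1))).
Priorities: Eta 378.164, Epsilon 365.748, Alpha 142.128, Gamma 235.467.
Highest priority: Eta.

Eta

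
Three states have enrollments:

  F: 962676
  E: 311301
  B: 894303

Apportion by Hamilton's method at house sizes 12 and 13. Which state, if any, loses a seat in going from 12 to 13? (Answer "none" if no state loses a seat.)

none

At 12 seats: F 5, E 2, B 5.
At 13 seats: F 6, E 2, B 5.
No state's allocation decreased.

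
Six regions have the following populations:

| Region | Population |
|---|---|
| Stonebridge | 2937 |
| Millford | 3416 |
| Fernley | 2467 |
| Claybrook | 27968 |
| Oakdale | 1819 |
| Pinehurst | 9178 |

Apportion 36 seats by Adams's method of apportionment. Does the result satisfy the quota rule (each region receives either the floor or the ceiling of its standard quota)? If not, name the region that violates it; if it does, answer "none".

Claybrook

Standard quotas: Stonebridge 2.213, Millford 2.574, Fernley 1.859, Claybrook 21.070, Oakdale 1.370, Pinehurst 6.914.
Adams allocation: Stonebridge 2, Millford 3, Fernley 2, Claybrook 20, Oakdale 2, Pinehurst 7.
Claybrook has quota 21.070 (lower 21, upper 22) but receives 20 — outside the quota interval.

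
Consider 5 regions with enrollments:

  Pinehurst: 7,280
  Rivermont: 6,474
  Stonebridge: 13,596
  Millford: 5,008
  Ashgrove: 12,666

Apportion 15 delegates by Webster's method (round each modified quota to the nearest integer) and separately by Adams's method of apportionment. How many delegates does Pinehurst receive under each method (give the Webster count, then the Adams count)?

2 and 3

Webster: Pinehurst 2, Rivermont 2, Stonebridge 5, Millford 2, Ashgrove 4.
Adams: Pinehurst 3, Rivermont 2, Stonebridge 4, Millford 2, Ashgrove 4.
Pinehurst gets 2 under Webster and 3 under Adams.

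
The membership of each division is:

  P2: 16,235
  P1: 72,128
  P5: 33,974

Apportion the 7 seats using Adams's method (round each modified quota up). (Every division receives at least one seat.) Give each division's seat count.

P2=1, P1=4, P5=2

Standard divisor 122337/7 ≈ 17476.714; standard quotas: P2 0.929, P1 4.127, P5 1.944.
Rounding up gives 1, 5, 2 = 8 seats, so the divisor must be adjusted.
With modified divisor 21000: modified quotas P2 0.773, P1 3.435, P5 1.618.
Rounding up: P2 1, P1 4, P5 2 (total 7).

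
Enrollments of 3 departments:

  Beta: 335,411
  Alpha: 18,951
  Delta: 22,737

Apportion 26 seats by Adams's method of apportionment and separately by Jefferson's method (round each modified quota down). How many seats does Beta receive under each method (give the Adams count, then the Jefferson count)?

22 and 24

Adams: Beta 22, Alpha 2, Delta 2.
Jefferson: Beta 24, Alpha 1, Delta 1.
Beta gets 22 under Adams and 24 under Jefferson.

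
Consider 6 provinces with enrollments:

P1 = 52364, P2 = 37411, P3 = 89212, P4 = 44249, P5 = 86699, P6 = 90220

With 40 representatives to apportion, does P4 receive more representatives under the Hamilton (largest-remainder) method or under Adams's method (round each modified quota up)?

Adams

Hamilton: P1 5, P2 4, P3 9, P4 4, P5 9, P6 9.
Adams: P1 5, P2 4, P3 9, P4 5, P5 8, P6 9.
P4 gets 4 under Hamilton and 5 under Adams.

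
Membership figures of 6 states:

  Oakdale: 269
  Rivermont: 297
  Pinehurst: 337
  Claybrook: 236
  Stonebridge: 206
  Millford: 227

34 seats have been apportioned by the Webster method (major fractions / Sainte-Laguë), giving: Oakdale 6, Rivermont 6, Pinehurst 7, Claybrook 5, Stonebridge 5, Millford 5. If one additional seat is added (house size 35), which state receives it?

Priority for the next seat is population ÷ (current seats + 0.5).
Priorities: Oakdale 41.385, Rivermont 45.692, Pinehurst 44.933, Claybrook 42.909, Stonebridge 37.455, Millford 41.273.
Highest priority: Rivermont.

Rivermont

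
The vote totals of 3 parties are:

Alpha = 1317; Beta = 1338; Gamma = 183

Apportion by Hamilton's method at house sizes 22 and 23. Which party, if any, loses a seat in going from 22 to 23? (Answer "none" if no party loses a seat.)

At 22 seats: Alpha 10, Beta 10, Gamma 2.
At 23 seats: Alpha 11, Beta 11, Gamma 1.
Gamma drops from 2 to 1.

Gamma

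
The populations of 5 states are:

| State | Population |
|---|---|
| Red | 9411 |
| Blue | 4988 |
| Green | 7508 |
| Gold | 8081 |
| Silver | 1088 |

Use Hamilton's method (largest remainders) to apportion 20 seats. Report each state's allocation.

Standard divisor: 31076 ÷ 20 ≈ 1553.8.
Standard quotas: Red 6.0568, Blue 3.2102, Green 4.8320, Gold 5.2008, Silver 0.7002.
Lower quotas: Red 6, Blue 3, Green 4, Gold 5, Silver 0 (sum 18, leaving 2 seats).
Remainders in descending order: Green 0.8320, Silver 0.7002, Blue 0.2102, Gold 0.2008, Red 0.0568.
Largest remainders: Green, Silver receive the extra seats.

Red=6, Blue=3, Green=5, Gold=5, Silver=1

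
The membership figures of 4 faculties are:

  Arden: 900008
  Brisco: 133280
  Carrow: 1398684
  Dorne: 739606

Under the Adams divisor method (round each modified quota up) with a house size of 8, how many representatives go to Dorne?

2

Standard divisor 3171578/8 ≈ 396447.25; standard quotas: Arden 2.270, Brisco 0.336, Carrow 3.528, Dorne 1.866.
Rounding up gives 3, 1, 4, 2 = 10 seats, so the divisor must be adjusted.
With modified divisor 582800: modified quotas Arden 1.544, Brisco 0.229, Carrow 2.400, Dorne 1.269.
Rounding up: Arden 2, Brisco 1, Carrow 3, Dorne 2 (total 8).
Dorne receives 2.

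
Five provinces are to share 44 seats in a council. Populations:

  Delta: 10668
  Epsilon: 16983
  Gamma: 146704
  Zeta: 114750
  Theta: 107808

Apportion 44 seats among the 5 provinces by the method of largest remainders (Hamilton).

Delta: 1; Epsilon: 2; Gamma: 16; Zeta: 13; Theta: 12

Standard divisor: 396913 ÷ 44 ≈ 9020.75.
Standard quotas: Delta 1.1826, Epsilon 1.8827, Gamma 16.2629, Zeta 12.7207, Theta 11.9511.
Lower quotas: Delta 1, Epsilon 1, Gamma 16, Zeta 12, Theta 11 (sum 41, leaving 3 seats).
Remainders in descending order: Theta 0.9511, Epsilon 0.8827, Zeta 0.7207, Gamma 0.2629, Delta 0.1826.
Largest remainders: Theta, Epsilon, Zeta receive the extra seats.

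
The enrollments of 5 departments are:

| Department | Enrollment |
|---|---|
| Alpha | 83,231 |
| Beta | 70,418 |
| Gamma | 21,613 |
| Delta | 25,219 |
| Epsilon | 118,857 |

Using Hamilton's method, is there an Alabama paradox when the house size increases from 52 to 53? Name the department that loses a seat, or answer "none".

At 52 seats: Alpha 14, Beta 11, Gamma 4, Delta 4, Epsilon 19.
At 53 seats: Alpha 14, Beta 12, Gamma 3, Delta 4, Epsilon 20.
Gamma drops from 4 to 3.

Gamma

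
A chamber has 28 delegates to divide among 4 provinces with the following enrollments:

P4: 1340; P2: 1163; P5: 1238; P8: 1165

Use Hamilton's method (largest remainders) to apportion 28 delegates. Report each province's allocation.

P4: 8, P2: 6, P5: 7, P8: 7

Standard divisor: 4906 ÷ 28 ≈ 175.214.
Standard quotas: P4 7.648, P2 6.638, P5 7.066, P8 6.649.
Lower quotas: P4 7, P2 6, P5 7, P8 6 (sum 26, leaving 2 seats).
Remainders in descending order: P8 0.649, P4 0.648, P2 0.638, P5 0.066.
Largest remainders: P8, P4 receive the extra seats.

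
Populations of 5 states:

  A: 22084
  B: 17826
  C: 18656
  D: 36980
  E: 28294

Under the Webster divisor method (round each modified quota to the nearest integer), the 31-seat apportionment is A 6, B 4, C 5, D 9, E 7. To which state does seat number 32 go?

Priority for the next seat is population ÷ (current seats + 0.5).
Priorities: A 3397.538, B 3961.333, C 3392.000, D 3892.632, E 3772.533.
Highest priority: B.

B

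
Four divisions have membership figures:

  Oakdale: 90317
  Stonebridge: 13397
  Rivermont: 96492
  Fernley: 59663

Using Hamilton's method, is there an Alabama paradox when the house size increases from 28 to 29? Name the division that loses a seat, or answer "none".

Stonebridge

At 28 seats: Oakdale 10, Stonebridge 2, Rivermont 10, Fernley 6.
At 29 seats: Oakdale 10, Stonebridge 1, Rivermont 11, Fernley 7.
Stonebridge drops from 2 to 1.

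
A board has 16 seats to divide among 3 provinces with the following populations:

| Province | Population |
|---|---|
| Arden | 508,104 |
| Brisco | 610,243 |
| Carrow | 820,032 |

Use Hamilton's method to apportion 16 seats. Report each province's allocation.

Total 1938379; standard divisor 1938379/16 ≈ 121148.688.
Standard quotas: Arden 4.1941, Brisco 5.0371, Carrow 6.7688.
Lower quotas: Arden 4, Brisco 5, Carrow 6 (sum 15, leaving 1 seat).
Remainders in descending order: Carrow 0.7688, Arden 0.1941, Brisco 0.0371.
Largest remainder: Carrow receives the extra seat.

Arden 4, Brisco 5, Carrow 7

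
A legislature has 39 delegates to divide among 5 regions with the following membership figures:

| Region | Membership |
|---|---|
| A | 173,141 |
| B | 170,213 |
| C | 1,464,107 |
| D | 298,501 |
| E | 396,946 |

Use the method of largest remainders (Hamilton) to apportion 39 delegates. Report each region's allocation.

The standard divisor is 2502908/39 ≈ 64177.128.
Standard quotas: A 2.6979, B 2.6522, C 22.8135, D 4.6512, E 6.1852.
Lower quotas: A 2, B 2, C 22, D 4, E 6 (sum 36, leaving 3 seats).
Remainders in descending order: C 0.8135, A 0.6979, B 0.6522, D 0.6512, E 0.1852.
Largest remainders: C, A, B receive the extra seats.

A 3, B 3, C 23, D 4, E 6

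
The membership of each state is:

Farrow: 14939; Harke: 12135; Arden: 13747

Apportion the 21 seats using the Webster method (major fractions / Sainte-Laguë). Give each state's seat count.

Farrow: 8; Harke: 6; Arden: 7

Standard divisor 40821/21 ≈ 1943.857; standard quotas: Farrow 7.685, Harke 6.243, Arden 7.072.
Rounding to the nearest integer gives Farrow 8, Harke 6, Arden 7 — total 21, matching the house size, so no adjustment is needed.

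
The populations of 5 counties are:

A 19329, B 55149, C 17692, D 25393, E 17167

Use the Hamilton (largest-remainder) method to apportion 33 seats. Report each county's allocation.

A=5, B=14, C=4, D=6, E=4

Standard divisor: 134730 ÷ 33 ≈ 4082.727.
Standard quotas: A 4.7343, B 13.5079, C 4.3334, D 6.2196, E 4.2048.
Lower quotas: A 4, B 13, C 4, D 6, E 4 (sum 31, leaving 2 seats).
Remainders in descending order: A 0.7343, B 0.5079, C 0.3334, D 0.2196, E 0.2048.
The surplus seats go to A, B.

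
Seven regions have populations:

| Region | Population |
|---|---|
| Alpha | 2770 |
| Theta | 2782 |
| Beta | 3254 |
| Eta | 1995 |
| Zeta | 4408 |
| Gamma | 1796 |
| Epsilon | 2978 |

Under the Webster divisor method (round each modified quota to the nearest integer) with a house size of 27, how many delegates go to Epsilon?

Standard divisor 19983/27 ≈ 740.111; standard quotas: Alpha 3.743, Theta 3.759, Beta 4.397, Eta 2.696, Zeta 5.956, Gamma 2.427, Epsilon 4.024.
Rounding to the nearest integer gives Alpha 4, Theta 4, Beta 4, Eta 3, Zeta 6, Gamma 2, Epsilon 4 — total 27, matching the house size, so no adjustment is needed.
Epsilon receives 4.

4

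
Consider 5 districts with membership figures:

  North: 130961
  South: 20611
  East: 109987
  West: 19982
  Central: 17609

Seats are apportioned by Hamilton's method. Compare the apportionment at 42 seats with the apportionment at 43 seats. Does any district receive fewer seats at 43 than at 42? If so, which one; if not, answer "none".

Central

At 42 seats: North 18, South 3, East 15, West 3, Central 3.
At 43 seats: North 19, South 3, East 16, West 3, Central 2.
Central drops from 3 to 2.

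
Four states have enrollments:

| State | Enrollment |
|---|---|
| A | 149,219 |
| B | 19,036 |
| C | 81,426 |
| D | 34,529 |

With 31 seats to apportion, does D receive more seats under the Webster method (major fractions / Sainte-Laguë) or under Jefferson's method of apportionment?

Webster

Webster: A 16, B 2, C 9, D 4.
Jefferson: A 17, B 2, C 9, D 3.
D gets 4 under Webster and 3 under Jefferson.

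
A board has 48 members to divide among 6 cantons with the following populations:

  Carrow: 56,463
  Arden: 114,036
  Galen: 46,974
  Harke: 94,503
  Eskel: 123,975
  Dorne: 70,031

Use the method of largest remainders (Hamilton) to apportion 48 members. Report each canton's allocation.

Carrow 5, Arden 11, Galen 4, Harke 9, Eskel 12, Dorne 7

Standard divisor: 505982 ÷ 48 ≈ 10541.292.
Standard quotas: Carrow 5.3564, Arden 10.8180, Galen 4.4562, Harke 8.9650, Eskel 11.7609, Dorne 6.6435.
Lower quotas: Carrow 5, Arden 10, Galen 4, Harke 8, Eskel 11, Dorne 6 (sum 44, leaving 4 seats).
Remainders in descending order: Harke 0.9650, Arden 0.8180, Eskel 0.7609, Dorne 0.6435, Galen 0.4562, Carrow 0.3564.
The surplus seats go to Harke, Arden, Eskel, Dorne.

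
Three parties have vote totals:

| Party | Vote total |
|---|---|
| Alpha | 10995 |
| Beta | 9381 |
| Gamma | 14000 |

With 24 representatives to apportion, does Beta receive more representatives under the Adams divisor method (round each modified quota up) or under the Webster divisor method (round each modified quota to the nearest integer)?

Adams: Alpha 8, Beta 7, Gamma 9.
Webster: Alpha 8, Beta 6, Gamma 10.
Beta gets 7 under Adams and 6 under Webster.

Adams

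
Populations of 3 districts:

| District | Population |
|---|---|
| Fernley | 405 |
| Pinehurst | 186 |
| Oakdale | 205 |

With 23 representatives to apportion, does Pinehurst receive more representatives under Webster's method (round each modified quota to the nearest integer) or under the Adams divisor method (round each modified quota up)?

Adams

Webster: Fernley 12, Pinehurst 5, Oakdale 6.
Adams: Fernley 11, Pinehurst 6, Oakdale 6.
Pinehurst gets 5 under Webster and 6 under Adams.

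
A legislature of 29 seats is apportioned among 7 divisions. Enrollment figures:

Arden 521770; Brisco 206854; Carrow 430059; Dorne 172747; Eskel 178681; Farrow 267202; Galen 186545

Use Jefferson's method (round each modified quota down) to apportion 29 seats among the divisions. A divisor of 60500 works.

With modified divisor 60500: modified quotas Arden 8.624, Brisco 3.419, Carrow 7.108, Dorne 2.855, Eskel 2.953, Farrow 4.417, Galen 3.083.
Rounding down: Arden 8, Brisco 3, Carrow 7, Dorne 2, Eskel 2, Farrow 4, Galen 3 (total 29).

Arden 8, Brisco 3, Carrow 7, Dorne 2, Eskel 2, Farrow 4, Galen 3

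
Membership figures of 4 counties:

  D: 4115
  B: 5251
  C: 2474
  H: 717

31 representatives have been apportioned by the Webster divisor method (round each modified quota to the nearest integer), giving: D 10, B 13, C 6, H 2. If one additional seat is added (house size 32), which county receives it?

Priority for the next seat is population ÷ (current seats + 0.5).
Priorities: D 391.905, B 388.963, C 380.615, H 286.800.
Highest priority: D.

D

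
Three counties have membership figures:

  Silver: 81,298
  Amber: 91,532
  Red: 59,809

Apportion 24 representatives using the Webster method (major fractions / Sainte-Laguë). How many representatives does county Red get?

6

Standard divisor 232639/24 ≈ 9693.292; standard quotas: Silver 8.387, Amber 9.443, Red 6.170.
Rounding to the nearest integer gives 8, 9, 6 = 23 seats, so the divisor must be adjusted.
With modified divisor 9600: modified quotas Silver 8.469, Amber 9.535, Red 6.230.
Rounding to the nearest integer: Silver 8, Amber 10, Red 6 (total 24).
Red receives 6.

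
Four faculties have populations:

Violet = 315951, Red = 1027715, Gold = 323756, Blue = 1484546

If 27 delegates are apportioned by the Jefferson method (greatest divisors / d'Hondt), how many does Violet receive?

2

Standard divisor 3151968/27 ≈ 116739.556; standard quotas: Violet 2.706, Red 8.803, Gold 2.773, Blue 12.717.
Rounding down gives 2, 8, 2, 12 = 24 seats, so the divisor must be adjusted.
With modified divisor 107000: modified quotas Violet 2.953, Red 9.605, Gold 3.026, Blue 13.874.
Rounding down: Violet 2, Red 9, Gold 3, Blue 13 (total 27).
Violet receives 2.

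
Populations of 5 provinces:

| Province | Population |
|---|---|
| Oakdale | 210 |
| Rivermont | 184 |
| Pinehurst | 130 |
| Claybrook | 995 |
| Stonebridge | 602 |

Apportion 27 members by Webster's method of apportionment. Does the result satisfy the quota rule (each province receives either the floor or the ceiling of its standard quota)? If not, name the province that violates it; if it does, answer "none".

Standard quotas: Oakdale 2.673, Rivermont 2.342, Pinehurst 1.655, Claybrook 12.666, Stonebridge 7.663.
Webster allocation: Oakdale 3, Rivermont 2, Pinehurst 2, Claybrook 12, Stonebridge 8.
Every allocation lies between the lower and upper quota.

none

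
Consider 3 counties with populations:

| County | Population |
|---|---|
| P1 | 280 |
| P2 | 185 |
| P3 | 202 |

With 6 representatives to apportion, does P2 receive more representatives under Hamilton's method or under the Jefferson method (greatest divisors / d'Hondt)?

Hamilton: P1 2, P2 2, P3 2.
Jefferson: P1 3, P2 1, P3 2.
P2 gets 2 under Hamilton and 1 under Jefferson.

Hamilton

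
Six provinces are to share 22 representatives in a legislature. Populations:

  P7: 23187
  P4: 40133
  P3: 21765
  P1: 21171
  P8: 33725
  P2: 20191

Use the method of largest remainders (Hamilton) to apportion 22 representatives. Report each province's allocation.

Standard divisor: 160172 ÷ 22 ≈ 7280.545.
Standard quotas: P7 3.1848, P4 5.5124, P3 2.9895, P1 2.9079, P8 4.6322, P2 2.7733.
Lower quotas: P7 3, P4 5, P3 2, P1 2, P8 4, P2 2 (sum 18, leaving 4 seats).
Remainders in descending order: P3 0.9895, P1 0.9079, P2 0.7733, P8 0.6322, P4 0.5124, P7 0.1848.
Largest remainders: P3, P1, P2, P8 receive the extra seats.

P7 3, P4 5, P3 3, P1 3, P8 5, P2 3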